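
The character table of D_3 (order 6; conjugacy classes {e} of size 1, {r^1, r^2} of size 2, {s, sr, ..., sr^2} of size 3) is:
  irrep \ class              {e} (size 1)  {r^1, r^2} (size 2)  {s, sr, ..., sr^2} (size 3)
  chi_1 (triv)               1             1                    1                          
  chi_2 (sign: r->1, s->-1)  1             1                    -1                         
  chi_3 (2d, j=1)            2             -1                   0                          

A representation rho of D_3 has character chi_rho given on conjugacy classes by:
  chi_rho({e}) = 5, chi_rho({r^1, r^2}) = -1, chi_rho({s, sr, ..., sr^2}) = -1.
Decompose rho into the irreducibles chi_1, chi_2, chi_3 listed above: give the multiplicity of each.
Multiplicities: chi_1: 0, chi_2: 1, chi_3: 2.

Explanation: Use <chi_rho, chi> = (1/|G|) sum_C |C| * chi_rho(C) * conj(chi(C)) with |G| = 6 for each irreducible chi in the table:
  <chi_rho, chi_1> = (1/6)[1*(5)*conj(1) + 2*(-1)*conj(1) + 3*(-1)*conj(1)]
      = (1/6)[(5) + (-2) + (-3)] = 0/6 = 0
  <chi_rho, chi_2> = (1/6)[1*(5)*conj(1) + 2*(-1)*conj(1) + 3*(-1)*conj(-1)]
      = (1/6)[(5) + (-2) + (3)] = 6/6 = 1
  <chi_rho, chi_3> = (1/6)[1*(5)*conj(2) + 2*(-1)*conj(-1) + 3*(-1)*conj(0)]
      = (1/6)[(10) + (2) + (0)] = 12/6 = 2
Dimension check: dim(rho) = sum (mult * dim) = 0*1 + 1*1 + 2*2 = 5 = chi_rho(e) = 5.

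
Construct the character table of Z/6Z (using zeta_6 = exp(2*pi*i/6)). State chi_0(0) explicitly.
Character table of Z/6Z (irreps indexed chi_0,...,chi_5 with chi_k(m) = zeta_6^(k*m), zeta_6 = exp(2*pi*i/6)):
  irrep \ class  {0} (size 1)  {1} (size 1)    {2} (size 1)    {3} (size 1)  {4} (size 1)    {5} (size 1)  
  chi_0          1             1               1               1             1               1             
  chi_1          1             exp(I*pi/3)     exp(2*I*pi/3)   -1            exp(-2*I*pi/3)  exp(-I*pi/3)  
  chi_2          1             exp(2*I*pi/3)   exp(-2*I*pi/3)  1             exp(2*I*pi/3)   exp(-2*I*pi/3)
  chi_3          1             -1              1               -1            1               -1            
  chi_4          1             exp(-2*I*pi/3)  exp(2*I*pi/3)   1             exp(-2*I*pi/3)  exp(2*I*pi/3) 
  chi_5          1             exp(-I*pi/3)    exp(-2*I*pi/3)  -1            exp(2*I*pi/3)   exp(I*pi/3)   

Spot check: chi_0(0) = zeta_6^(0*0) = zeta_6^0 = 1.

Derivation: Z/6Z is abelian, so all 6 irreducible complex representations are 1-dimensional. They are given by chi_k(m) = zeta_6^(k*m) for k = 0,...,5. Row orthogonality: sum_m chi_k(m) conj(chi_l(m)) = 6 * [k = l].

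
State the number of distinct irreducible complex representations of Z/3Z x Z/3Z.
9

Reasoning: The number of irreducible complex representations of a finite group equals its number of conjugacy classes. Z/3Z x Z/3Z is abelian of order 9, so every element is its own conjugacy class: 9 classes, so Z/3Z x Z/3Z (order 9) has exactly 9 irreducible complex representations.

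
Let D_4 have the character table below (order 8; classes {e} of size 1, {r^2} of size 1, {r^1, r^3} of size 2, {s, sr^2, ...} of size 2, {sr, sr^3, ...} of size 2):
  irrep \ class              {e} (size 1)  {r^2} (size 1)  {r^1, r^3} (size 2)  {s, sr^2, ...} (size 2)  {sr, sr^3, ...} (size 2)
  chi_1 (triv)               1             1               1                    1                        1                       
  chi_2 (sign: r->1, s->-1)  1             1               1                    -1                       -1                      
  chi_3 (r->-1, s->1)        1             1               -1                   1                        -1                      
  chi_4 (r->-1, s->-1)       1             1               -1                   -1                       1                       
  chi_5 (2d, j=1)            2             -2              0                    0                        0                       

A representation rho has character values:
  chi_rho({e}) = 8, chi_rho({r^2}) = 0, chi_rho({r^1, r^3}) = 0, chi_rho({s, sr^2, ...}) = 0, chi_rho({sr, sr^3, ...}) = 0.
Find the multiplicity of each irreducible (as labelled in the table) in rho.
Multiplicities: chi_1: 1, chi_2: 1, chi_3: 1, chi_4: 1, chi_5: 2.

Why: Use <chi_rho, chi> = (1/|G|) sum_C |C| * chi_rho(C) * conj(chi(C)) with |G| = 8 for each irreducible chi in the table:
  <chi_rho, chi_1> = (1/8)[1*(8)*conj(1) + 1*(0)*conj(1) + 2*(0)*conj(1) + 2*(0)*conj(1) + 2*(0)*conj(1)]
      = (1/8)[(8) + (0) + (0) + (0) + (0)] = 8/8 = 1
  <chi_rho, chi_2> = (1/8)[1*(8)*conj(1) + 1*(0)*conj(1) + 2*(0)*conj(1) + 2*(0)*conj(-1) + 2*(0)*conj(-1)]
      = (1/8)[(8) + (0) + (0) + (0) + (0)] = 8/8 = 1
  <chi_rho, chi_3> = (1/8)[1*(8)*conj(1) + 1*(0)*conj(1) + 2*(0)*conj(-1) + 2*(0)*conj(1) + 2*(0)*conj(-1)]
      = (1/8)[(8) + (0) + (0) + (0) + (0)] = 8/8 = 1
  <chi_rho, chi_4> = (1/8)[1*(8)*conj(1) + 1*(0)*conj(1) + 2*(0)*conj(-1) + 2*(0)*conj(-1) + 2*(0)*conj(1)]
      = (1/8)[(8) + (0) + (0) + (0) + (0)] = 8/8 = 1
  <chi_rho, chi_5> = (1/8)[1*(8)*conj(2) + 1*(0)*conj(-2) + 2*(0)*conj(0) + 2*(0)*conj(0) + 2*(0)*conj(0)]
      = (1/8)[(16) + (0) + (0) + (0) + (0)] = 16/8 = 2
Dimension check: dim(rho) = sum (mult * dim) = 1*1 + 1*1 + 1*1 + 1*1 + 2*2 = 8 = chi_rho(e) = 8.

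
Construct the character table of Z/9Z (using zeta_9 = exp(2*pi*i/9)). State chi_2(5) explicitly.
Character table of Z/9Z (irreps indexed chi_0,...,chi_8 with chi_k(m) = zeta_9^(k*m), zeta_9 = exp(2*pi*i/9)):
  irrep \ class  {0} (size 1)  {1} (size 1)    {2} (size 1)    {3} (size 1)    {4} (size 1)    {5} (size 1)    {6} (size 1)    {7} (size 1)    {8} (size 1)  
  chi_0          1             1               1               1               1               1               1               1               1             
  chi_1          1             exp(2*I*pi/9)   exp(4*I*pi/9)   exp(2*I*pi/3)   exp(8*I*pi/9)   exp(-8*I*pi/9)  exp(-2*I*pi/3)  exp(-4*I*pi/9)  exp(-2*I*pi/9)
  chi_2          1             exp(4*I*pi/9)   exp(8*I*pi/9)   exp(-2*I*pi/3)  exp(-2*I*pi/9)  exp(2*I*pi/9)   exp(2*I*pi/3)   exp(-8*I*pi/9)  exp(-4*I*pi/9)
  chi_3          1             exp(2*I*pi/3)   exp(-2*I*pi/3)  1               exp(2*I*pi/3)   exp(-2*I*pi/3)  1               exp(2*I*pi/3)   exp(-2*I*pi/3)
  chi_4          1             exp(8*I*pi/9)   exp(-2*I*pi/9)  exp(2*I*pi/3)   exp(-4*I*pi/9)  exp(4*I*pi/9)   exp(-2*I*pi/3)  exp(2*I*pi/9)   exp(-8*I*pi/9)
  chi_5          1             exp(-8*I*pi/9)  exp(2*I*pi/9)   exp(-2*I*pi/3)  exp(4*I*pi/9)   exp(-4*I*pi/9)  exp(2*I*pi/3)   exp(-2*I*pi/9)  exp(8*I*pi/9) 
  chi_6          1             exp(-2*I*pi/3)  exp(2*I*pi/3)   1               exp(-2*I*pi/3)  exp(2*I*pi/3)   1               exp(-2*I*pi/3)  exp(2*I*pi/3) 
  chi_7          1             exp(-4*I*pi/9)  exp(-8*I*pi/9)  exp(2*I*pi/3)   exp(2*I*pi/9)   exp(-2*I*pi/9)  exp(-2*I*pi/3)  exp(8*I*pi/9)   exp(4*I*pi/9) 
  chi_8          1             exp(-2*I*pi/9)  exp(-4*I*pi/9)  exp(-2*I*pi/3)  exp(-8*I*pi/9)  exp(8*I*pi/9)   exp(2*I*pi/3)   exp(4*I*pi/9)   exp(2*I*pi/9) 

Spot check: chi_2(5) = zeta_9^(2*5) = zeta_9^10 = exp(2*I*pi/9).

Argument: Z/9Z is abelian, so all 9 irreducible complex representations are 1-dimensional. They are given by chi_k(m) = zeta_9^(k*m) for k = 0,...,8. Row orthogonality: sum_m chi_k(m) conj(chi_l(m)) = 9 * [k = l].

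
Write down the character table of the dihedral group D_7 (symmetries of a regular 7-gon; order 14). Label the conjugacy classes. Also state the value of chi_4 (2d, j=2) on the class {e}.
Conjugacy classes: {e} of size 1, {r^1, r^6} of size 2, {r^2, r^5} of size 2, {r^3, r^4} of size 2, {s, sr, ..., sr^6} of size 7.
Character table:
  irrep \ class              {e} (size 1)  {r^1, r^6} (size 2)  {r^2, r^5} (size 2)  {r^3, r^4} (size 2)  {s, sr, ..., sr^6} (size 7)
  chi_1 (triv)               1             1                    1                    1                    1                          
  chi_2 (sign: r->1, s->-1)  1             1                    1                    1                    -1                         
  chi_3 (2d, j=1)            2             2*cos(2*pi/7)        -2*cos(3*pi/7)       -2*cos(pi/7)         0                          
  chi_4 (2d, j=2)            2             -2*cos(3*pi/7)       -2*cos(pi/7)         2*cos(2*pi/7)        0                          
  chi_5 (2d, j=3)            2             -2*cos(pi/7)         2*cos(2*pi/7)        -2*cos(3*pi/7)       0                          

Spot check: chi_4 (2d, j=2) on {e} = 2.

Reasoning: D_7 has order 2*7 = 14 with 5 conjugacy classes, hence 5 irreducibles. Sum of squared dims 1 + 1 + 4 + 4 + 4 = 14 = |G|. Linear characters come from the abelianisation; the 2-dimensional irreps have character r^k -> 2*cos(2*pi*j*k/7), reflections -> 0.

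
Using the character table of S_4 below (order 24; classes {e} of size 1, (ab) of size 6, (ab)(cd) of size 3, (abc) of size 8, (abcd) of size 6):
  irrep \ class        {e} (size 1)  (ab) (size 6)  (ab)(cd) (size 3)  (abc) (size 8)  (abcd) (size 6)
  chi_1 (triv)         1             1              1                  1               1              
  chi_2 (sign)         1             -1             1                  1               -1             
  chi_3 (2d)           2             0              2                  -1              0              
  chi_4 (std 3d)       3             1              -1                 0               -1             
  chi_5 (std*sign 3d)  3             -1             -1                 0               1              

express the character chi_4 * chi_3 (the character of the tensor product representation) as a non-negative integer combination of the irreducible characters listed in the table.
chi_4 tensor chi_3 = chi_4 + chi_5 (all other irreducibles have multiplicity 0).

Justification: The character of a tensor product is the pointwise product (chi_4 * chi_3)(C) = chi_4(C) * chi_3(C):
  {e}: (3)*(2), (ab): (1)*(0), (ab)(cd): (-1)*(2), (abc): (0)*(-1), (abcd): (-1)*(0)
so (chi_4 * chi_3) takes values
  {e} -> 6, (ab) -> 0, (ab)(cd) -> -2, (abc) -> 0, (abcd) -> 0.
Now take the inner product of this character with each irreducible chi from the table, <chi_4*chi_3, chi> = (1/24) sum_C |C| (chi_4*chi_3)(C) conj(chi(C)):
  <chi_4*chi_3, chi_1> = (1/24)[1*(6)*conj(1) + 6*(0)*conj(1) + 3*(-2)*conj(1) + 8*(0)*conj(1) + 6*(0)*conj(1)]
      = (1/24)[(6) + (0) + (-6) + (0) + (0)] = 0/24 = 0
  <chi_4*chi_3, chi_2> = (1/24)[1*(6)*conj(1) + 6*(0)*conj(-1) + 3*(-2)*conj(1) + 8*(0)*conj(1) + 6*(0)*conj(-1)]
      = (1/24)[(6) + (0) + (-6) + (0) + (0)] = 0/24 = 0
  <chi_4*chi_3, chi_3> = (1/24)[1*(6)*conj(2) + 6*(0)*conj(0) + 3*(-2)*conj(2) + 8*(0)*conj(-1) + 6*(0)*conj(0)]
      = (1/24)[(12) + (0) + (-12) + (0) + (0)] = 0/24 = 0
  <chi_4*chi_3, chi_4> = (1/24)[1*(6)*conj(3) + 6*(0)*conj(1) + 3*(-2)*conj(-1) + 8*(0)*conj(0) + 6*(0)*conj(-1)]
      = (1/24)[(18) + (0) + (6) + (0) + (0)] = 24/24 = 1
  <chi_4*chi_3, chi_5> = (1/24)[1*(6)*conj(3) + 6*(0)*conj(-1) + 3*(-2)*conj(-1) + 8*(0)*conj(0) + 6*(0)*conj(1)]
      = (1/24)[(18) + (0) + (6) + (0) + (0)] = 24/24 = 1
Hence the multiplicities are chi_4: 1, chi_5: 1. Dimension check: dim(chi_4)*dim(chi_3) = 3*2 = 6 and sum (mult * dim) = 1*3 + 1*3 = 6.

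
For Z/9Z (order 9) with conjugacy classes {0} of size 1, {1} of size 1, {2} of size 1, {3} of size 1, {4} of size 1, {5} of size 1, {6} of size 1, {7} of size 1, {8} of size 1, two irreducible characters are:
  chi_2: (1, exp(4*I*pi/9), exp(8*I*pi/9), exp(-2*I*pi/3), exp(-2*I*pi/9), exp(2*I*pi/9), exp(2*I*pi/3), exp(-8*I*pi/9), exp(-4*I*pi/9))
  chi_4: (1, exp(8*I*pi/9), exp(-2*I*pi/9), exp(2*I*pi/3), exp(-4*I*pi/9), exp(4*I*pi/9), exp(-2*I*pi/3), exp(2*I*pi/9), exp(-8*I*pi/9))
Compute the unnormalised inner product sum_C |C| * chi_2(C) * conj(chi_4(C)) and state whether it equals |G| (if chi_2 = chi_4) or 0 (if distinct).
Sum = 0; so <chi_2, chi_4> = 0 (distinct irreducibles are orthogonal).

Why: Compute term by term over conjugacy classes (|C| * chi_2(C) * conj(chi_4(C))):
  1*(1)*conj(1) + 1*(exp(4*I*pi/9))*conj(exp(8*I*pi/9)) + 1*(exp(8*I*pi/9))*conj(exp(-2*I*pi/9)) + 1*(exp(-2*I*pi/3))*conj(exp(2*I*pi/3)) + 1*(exp(-2*I*pi/9))*conj(exp(-4*I*pi/9)) + 1*(exp(2*I*pi/9))*conj(exp(4*I*pi/9)) + 1*(exp(2*I*pi/3))*conj(exp(-2*I*pi/3)) + 1*(exp(-8*I*pi/9))*conj(exp(2*I*pi/9)) + 1*(exp(-4*I*pi/9))*conj(exp(-8*I*pi/9))
  = (1) + (exp(-4*I*pi/9)) + (exp(-8*I*pi/9)) + (exp(2*I*pi/3)) + (exp(2*I*pi/9)) + (exp(-2*I*pi/9)) + (exp(-2*I*pi/3)) + (exp(8*I*pi/9)) + (exp(4*I*pi/9))
  = 0.
(Exp terms are combined using exp(i*s)*conj(exp(i*t)) = exp(i*(s-t)), and sums of them are collapsed using the identity that for every m > 1 the m distinct m-th roots of unity sum to 0, e.g. 1 + exp(2*I*pi/3) + exp(-2*I*pi/3) = 0.)
Dividing by |G| = 9 gives 0/9 = 0, matching the row-orthogonality relation <chi_2, chi_4> = [chi_2 = chi_4].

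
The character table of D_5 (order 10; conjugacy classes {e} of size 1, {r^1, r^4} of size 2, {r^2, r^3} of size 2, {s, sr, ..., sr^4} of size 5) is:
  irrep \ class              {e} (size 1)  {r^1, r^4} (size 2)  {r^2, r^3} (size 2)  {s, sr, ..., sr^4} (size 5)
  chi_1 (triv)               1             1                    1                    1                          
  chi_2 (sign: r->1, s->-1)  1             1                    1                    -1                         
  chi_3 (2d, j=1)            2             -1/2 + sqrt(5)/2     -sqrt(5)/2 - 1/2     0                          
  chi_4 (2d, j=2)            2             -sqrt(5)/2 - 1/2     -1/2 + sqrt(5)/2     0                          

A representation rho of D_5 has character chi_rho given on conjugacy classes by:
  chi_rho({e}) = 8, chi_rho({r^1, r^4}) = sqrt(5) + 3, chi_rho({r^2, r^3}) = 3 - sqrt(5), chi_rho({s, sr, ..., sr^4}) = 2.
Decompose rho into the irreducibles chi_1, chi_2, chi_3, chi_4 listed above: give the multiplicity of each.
Multiplicities: chi_1: 3, chi_2: 1, chi_3: 2, chi_4: 0.

Argument: Use <chi_rho, chi> = (1/|G|) sum_C |C| * chi_rho(C) * conj(chi(C)) with |G| = 10 for each irreducible chi in the table:
  <chi_rho, chi_1> = (1/10)[1*(8)*conj(1) + 2*(sqrt(5) + 3)*conj(1) + 2*(3 - sqrt(5))*conj(1) + 5*(2)*conj(1)]
      = (1/10)[(8) + (2*sqrt(5) + 6) + (6 - 2*sqrt(5)) + (10)] = 30/10 = 3
  <chi_rho, chi_2> = (1/10)[1*(8)*conj(1) + 2*(sqrt(5) + 3)*conj(1) + 2*(3 - sqrt(5))*conj(1) + 5*(2)*conj(-1)]
      = (1/10)[(8) + (2*sqrt(5) + 6) + (6 - 2*sqrt(5)) + (-10)] = 10/10 = 1
  <chi_rho, chi_3> = (1/10)[1*(8)*conj(2) + 2*(sqrt(5) + 3)*conj(-1/2 + sqrt(5)/2) + 2*(3 - sqrt(5))*conj(-sqrt(5)/2 - 1/2) + 5*(2)*conj(0)]
      = (1/10)[(16) + (2 + 2*sqrt(5)) + (2 - 2*sqrt(5)) + (0)] = 20/10 = 2
  <chi_rho, chi_4> = (1/10)[1*(8)*conj(2) + 2*(sqrt(5) + 3)*conj(-sqrt(5)/2 - 1/2) + 2*(3 - sqrt(5))*conj(-1/2 + sqrt(5)/2) + 5*(2)*conj(0)]
      = (1/10)[(16) + (-4*sqrt(5) - 8) + (-8 + 4*sqrt(5)) + (0)] = 0/10 = 0
Dimension check: dim(rho) = sum (mult * dim) = 3*1 + 1*1 + 2*2 + 0*2 = 8 = chi_rho(e) = 8.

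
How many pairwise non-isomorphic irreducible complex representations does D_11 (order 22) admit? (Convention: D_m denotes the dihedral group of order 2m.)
7

Explanation: The number of irreducible complex representations of a finite group equals its number of conjugacy classes. D_11 has 7 conjugacy classes ((n+3)/2 for n odd), so D_11 (order 22) has exactly 7 irreducible complex representations.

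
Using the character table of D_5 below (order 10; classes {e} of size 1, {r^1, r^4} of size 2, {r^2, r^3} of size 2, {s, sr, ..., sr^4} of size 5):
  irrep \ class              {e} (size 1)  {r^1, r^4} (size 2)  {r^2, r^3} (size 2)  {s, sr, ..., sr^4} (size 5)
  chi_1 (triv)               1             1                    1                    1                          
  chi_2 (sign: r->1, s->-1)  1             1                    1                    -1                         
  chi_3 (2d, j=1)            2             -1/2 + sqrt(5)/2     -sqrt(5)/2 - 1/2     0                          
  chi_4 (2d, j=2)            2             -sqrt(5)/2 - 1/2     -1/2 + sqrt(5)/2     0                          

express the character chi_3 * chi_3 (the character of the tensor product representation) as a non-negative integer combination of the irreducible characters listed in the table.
chi_3 tensor chi_3 = chi_1 + chi_2 + chi_4 (all other irreducibles have multiplicity 0).

Working: The character of a tensor product is the pointwise product (chi_3 * chi_3)(C) = chi_3(C) * chi_3(C):
  {e}: (2)*(2), {r^1, r^4}: (-1/2 + sqrt(5)/2)*(-1/2 + sqrt(5)/2), {r^2, r^3}: (-sqrt(5)/2 - 1/2)*(-sqrt(5)/2 - 1/2), {s, sr, ..., sr^4}: (0)*(0)
so (chi_3 * chi_3) takes values
  {e} -> 4, {r^1, r^4} -> 3/2 - sqrt(5)/2, {r^2, r^3} -> sqrt(5)/2 + 3/2, {s, sr, ..., sr^4} -> 0.
Now take the inner product of this character with each irreducible chi from the table, <chi_3*chi_3, chi> = (1/10) sum_C |C| (chi_3*chi_3)(C) conj(chi(C)):
  <chi_3*chi_3, chi_1> = (1/10)[1*(4)*conj(1) + 2*(3/2 - sqrt(5)/2)*conj(1) + 2*(sqrt(5)/2 + 3/2)*conj(1) + 5*(0)*conj(1)]
      = (1/10)[(4) + (3 - sqrt(5)) + (sqrt(5) + 3) + (0)] = 10/10 = 1
  <chi_3*chi_3, chi_2> = (1/10)[1*(4)*conj(1) + 2*(3/2 - sqrt(5)/2)*conj(1) + 2*(sqrt(5)/2 + 3/2)*conj(1) + 5*(0)*conj(-1)]
      = (1/10)[(4) + (3 - sqrt(5)) + (sqrt(5) + 3) + (0)] = 10/10 = 1
  <chi_3*chi_3, chi_3> = (1/10)[1*(4)*conj(2) + 2*(3/2 - sqrt(5)/2)*conj(-1/2 + sqrt(5)/2) + 2*(sqrt(5)/2 + 3/2)*conj(-sqrt(5)/2 - 1/2) + 5*(0)*conj(0)]
      = (1/10)[(8) + (-4 + 2*sqrt(5)) + (-2*sqrt(5) - 4) + (0)] = 0/10 = 0
  <chi_3*chi_3, chi_4> = (1/10)[1*(4)*conj(2) + 2*(3/2 - sqrt(5)/2)*conj(-sqrt(5)/2 - 1/2) + 2*(sqrt(5)/2 + 3/2)*conj(-1/2 + sqrt(5)/2) + 5*(0)*conj(0)]
      = (1/10)[(8) + (1 - sqrt(5)) + (1 + sqrt(5)) + (0)] = 10/10 = 1
Hence the multiplicities are chi_1: 1, chi_2: 1, chi_4: 1. Dimension check: dim(chi_3)*dim(chi_3) = 2*2 = 4 and sum (mult * dim) = 1*1 + 1*1 + 1*2 = 4.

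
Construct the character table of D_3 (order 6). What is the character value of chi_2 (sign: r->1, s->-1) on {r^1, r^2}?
Conjugacy classes: {e} of size 1, {r^1, r^2} of size 2, {s, sr, ..., sr^2} of size 3.
Character table:
  irrep \ class              {e} (size 1)  {r^1, r^2} (size 2)  {s, sr, ..., sr^2} (size 3)
  chi_1 (triv)               1             1                    1                          
  chi_2 (sign: r->1, s->-1)  1             1                    -1                         
  chi_3 (2d, j=1)            2             -1                   0                          

Spot check: chi_2 (sign: r->1, s->-1) on {r^1, r^2} = 1.

Working: D_3 has order 2*3 = 6 with 3 conjugacy classes, hence 3 irreducibles. Sum of squared dims 1 + 1 + 4 = 6 = |G|. Linear characters come from the abelianisation; the 2-dimensional irreps have character r^k -> 2*cos(2*pi*j*k/3), reflections -> 0.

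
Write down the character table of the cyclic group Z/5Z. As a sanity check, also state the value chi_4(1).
Character table of Z/5Z (irreps indexed chi_0,...,chi_4 with chi_k(m) = zeta_5^(k*m), zeta_5 = exp(2*pi*i/5)):
  irrep \ class  {0} (size 1)  {1} (size 1)    {2} (size 1)    {3} (size 1)    {4} (size 1)  
  chi_0          1             1               1               1               1             
  chi_1          1             exp(2*I*pi/5)   exp(4*I*pi/5)   exp(-4*I*pi/5)  exp(-2*I*pi/5)
  chi_2          1             exp(4*I*pi/5)   exp(-2*I*pi/5)  exp(2*I*pi/5)   exp(-4*I*pi/5)
  chi_3          1             exp(-4*I*pi/5)  exp(2*I*pi/5)   exp(-2*I*pi/5)  exp(4*I*pi/5) 
  chi_4          1             exp(-2*I*pi/5)  exp(-4*I*pi/5)  exp(4*I*pi/5)   exp(2*I*pi/5) 

Spot check: chi_4(1) = zeta_5^(4*1) = zeta_5^4 = exp(-2*I*pi/5).

Proof sketch: Z/5Z is abelian, so all 5 irreducible complex representations are 1-dimensional. They are given by chi_k(m) = zeta_5^(k*m) for k = 0,...,4. Row orthogonality: sum_m chi_k(m) conj(chi_l(m)) = 5 * [k = l].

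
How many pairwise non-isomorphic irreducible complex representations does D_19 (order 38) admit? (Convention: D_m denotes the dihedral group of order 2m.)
11

Argument: The number of irreducible complex representations of a finite group equals its number of conjugacy classes. D_19 has 11 conjugacy classes ((n+3)/2 for n odd), so D_19 (order 38) has exactly 11 irreducible complex representations.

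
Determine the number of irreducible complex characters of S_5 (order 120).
7

Reasoning: The number of irreducible complex representations of a finite group equals its number of conjugacy classes. Conjugacy classes in S_5 correspond to cycle types, i.e. partitions of 5; there are p(5) = 7 of them, so S_5 (order 120) has exactly 7 irreducible complex representations.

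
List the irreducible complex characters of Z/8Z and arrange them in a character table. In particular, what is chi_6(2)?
Character table of Z/8Z (irreps indexed chi_0,...,chi_7 with chi_k(m) = zeta_8^(k*m), zeta_8 = exp(2*pi*i/8)):
  irrep \ class  {0} (size 1)  {1} (size 1)    {2} (size 1)  {3} (size 1)    {4} (size 1)  {5} (size 1)    {6} (size 1)  {7} (size 1)  
  chi_0          1             1               1             1               1             1               1             1             
  chi_1          1             exp(I*pi/4)     I             exp(3*I*pi/4)   -1            exp(-3*I*pi/4)  -I            exp(-I*pi/4)  
  chi_2          1             I               -1            -I              1             I               -1            -I            
  chi_3          1             exp(3*I*pi/4)   -I            exp(I*pi/4)     -1            exp(-I*pi/4)    I             exp(-3*I*pi/4)
  chi_4          1             -1              1             -1              1             -1              1             -1            
  chi_5          1             exp(-3*I*pi/4)  I             exp(-I*pi/4)    -1            exp(I*pi/4)     -I            exp(3*I*pi/4) 
  chi_6          1             -I              -1            I               1             -I              -1            I             
  chi_7          1             exp(-I*pi/4)    -I            exp(-3*I*pi/4)  -1            exp(3*I*pi/4)   I             exp(I*pi/4)   

Spot check: chi_6(2) = zeta_8^(6*2) = zeta_8^12 = -1.

Details: Z/8Z is abelian, so all 8 irreducible complex representations are 1-dimensional. They are given by chi_k(m) = zeta_8^(k*m) for k = 0,...,7. Row orthogonality: sum_m chi_k(m) conj(chi_l(m)) = 8 * [k = l].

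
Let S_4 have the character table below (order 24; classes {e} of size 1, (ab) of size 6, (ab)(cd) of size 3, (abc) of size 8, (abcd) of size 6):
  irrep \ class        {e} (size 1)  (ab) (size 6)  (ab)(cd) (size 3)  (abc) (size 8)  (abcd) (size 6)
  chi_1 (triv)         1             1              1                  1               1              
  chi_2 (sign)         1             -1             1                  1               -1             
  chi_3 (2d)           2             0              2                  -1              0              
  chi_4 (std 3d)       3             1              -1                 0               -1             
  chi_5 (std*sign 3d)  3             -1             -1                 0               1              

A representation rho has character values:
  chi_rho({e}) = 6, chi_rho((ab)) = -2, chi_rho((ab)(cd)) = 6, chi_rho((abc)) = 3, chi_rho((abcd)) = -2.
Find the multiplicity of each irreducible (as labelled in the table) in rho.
Multiplicities: chi_1: 1, chi_2: 3, chi_3: 1, chi_4: 0, chi_5: 0.

Why: Use <chi_rho, chi> = (1/|G|) sum_C |C| * chi_rho(C) * conj(chi(C)) with |G| = 24 for each irreducible chi in the table:
  <chi_rho, chi_1> = (1/24)[1*(6)*conj(1) + 6*(-2)*conj(1) + 3*(6)*conj(1) + 8*(3)*conj(1) + 6*(-2)*conj(1)]
      = (1/24)[(6) + (-12) + (18) + (24) + (-12)] = 24/24 = 1
  <chi_rho, chi_2> = (1/24)[1*(6)*conj(1) + 6*(-2)*conj(-1) + 3*(6)*conj(1) + 8*(3)*conj(1) + 6*(-2)*conj(-1)]
      = (1/24)[(6) + (12) + (18) + (24) + (12)] = 72/24 = 3
  <chi_rho, chi_3> = (1/24)[1*(6)*conj(2) + 6*(-2)*conj(0) + 3*(6)*conj(2) + 8*(3)*conj(-1) + 6*(-2)*conj(0)]
      = (1/24)[(12) + (0) + (36) + (-24) + (0)] = 24/24 = 1
  <chi_rho, chi_4> = (1/24)[1*(6)*conj(3) + 6*(-2)*conj(1) + 3*(6)*conj(-1) + 8*(3)*conj(0) + 6*(-2)*conj(-1)]
      = (1/24)[(18) + (-12) + (-18) + (0) + (12)] = 0/24 = 0
  <chi_rho, chi_5> = (1/24)[1*(6)*conj(3) + 6*(-2)*conj(-1) + 3*(6)*conj(-1) + 8*(3)*conj(0) + 6*(-2)*conj(1)]
      = (1/24)[(18) + (12) + (-18) + (0) + (-12)] = 0/24 = 0
Dimension check: dim(rho) = sum (mult * dim) = 1*1 + 3*1 + 1*2 + 0*3 + 0*3 = 6 = chi_rho(e) = 6.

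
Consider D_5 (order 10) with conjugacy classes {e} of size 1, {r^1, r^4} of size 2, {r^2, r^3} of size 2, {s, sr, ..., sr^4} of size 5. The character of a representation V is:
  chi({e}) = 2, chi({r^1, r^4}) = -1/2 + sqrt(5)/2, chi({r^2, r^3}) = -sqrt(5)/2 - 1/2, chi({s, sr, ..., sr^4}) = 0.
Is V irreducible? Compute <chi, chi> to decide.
Irreducible: <chi, chi> = 1.

Derivation: <chi, chi> = (1/|G|) sum_C |C| * |chi(C)|^2 = (1/10)[1*|2|^2 + 2*|-1/2 + sqrt(5)/2|^2 + 2*|-sqrt(5)/2 - 1/2|^2 + 5*|0|^2]
  = (1/10)[(4) + (3 - sqrt(5)) + (sqrt(5) + 3) + (0)] = 10/10 = 1.
A character is irreducible iff <chi, chi> = 1, so this representation is irreducible.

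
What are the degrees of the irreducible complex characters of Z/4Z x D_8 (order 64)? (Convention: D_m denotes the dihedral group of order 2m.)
Dimensions: 1, 1, 1, 1, 1, 1, 1, 1, 1, 1, 1, 1, 1, 1, 1, 1, 2, 2, 2, 2, 2, 2, 2, 2, 2, 2, 2, 2

Working: There are 28 irreducibles (= number of conjugacy classes). Their dimensions d_i satisfy sum d_i^2 = |G| = 64: 1 + 1 + 1 + 1 + 1 + 1 + 1 + 1 + 1 + 1 + 1 + 1 + 1 + 1 + 1 + 1 + 4 + 4 + 4 + 4 + 4 + 4 + 4 + 4 + 4 + 4 + 4 + 4 = 64. (For the product with Z/4Z: each of the 4 1-dim characters of Z/4Z tensors with each irrep of D_8, giving 4 copies of each D_8-dimension.)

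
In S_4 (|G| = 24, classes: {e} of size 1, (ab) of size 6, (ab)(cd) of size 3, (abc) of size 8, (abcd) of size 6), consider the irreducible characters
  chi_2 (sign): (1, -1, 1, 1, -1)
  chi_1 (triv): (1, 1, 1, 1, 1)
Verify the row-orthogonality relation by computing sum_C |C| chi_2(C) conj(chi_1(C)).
Sum = 0; so <chi_2, chi_1> = 0 (distinct irreducibles are orthogonal).

Justification: Compute term by term over conjugacy classes (|C| * chi_2(C) * conj(chi_1(C))):
  1*(1)*conj(1) + 6*(-1)*conj(1) + 3*(1)*conj(1) + 8*(1)*conj(1) + 6*(-1)*conj(1)
  = (1) + (-6) + (3) + (8) + (-6)
  = 0.
Dividing by |G| = 24 gives 0/24 = 0, matching the row-orthogonality relation <chi_2, chi_1> = [chi_2 = chi_1].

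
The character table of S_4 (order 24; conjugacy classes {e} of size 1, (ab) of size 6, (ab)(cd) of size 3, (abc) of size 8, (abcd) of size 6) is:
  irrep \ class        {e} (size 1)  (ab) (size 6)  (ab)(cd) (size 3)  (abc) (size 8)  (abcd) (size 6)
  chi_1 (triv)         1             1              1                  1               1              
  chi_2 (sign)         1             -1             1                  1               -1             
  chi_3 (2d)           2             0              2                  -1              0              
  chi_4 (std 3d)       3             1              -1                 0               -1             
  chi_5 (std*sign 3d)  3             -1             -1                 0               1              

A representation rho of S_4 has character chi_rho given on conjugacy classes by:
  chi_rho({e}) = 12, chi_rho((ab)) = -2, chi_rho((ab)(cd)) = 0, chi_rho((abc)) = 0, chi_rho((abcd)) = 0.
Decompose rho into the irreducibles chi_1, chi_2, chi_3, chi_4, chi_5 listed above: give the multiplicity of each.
Multiplicities: chi_1: 0, chi_2: 1, chi_3: 1, chi_4: 1, chi_5: 2.

Derivation: Use <chi_rho, chi> = (1/|G|) sum_C |C| * chi_rho(C) * conj(chi(C)) with |G| = 24 for each irreducible chi in the table:
  <chi_rho, chi_1> = (1/24)[1*(12)*conj(1) + 6*(-2)*conj(1) + 3*(0)*conj(1) + 8*(0)*conj(1) + 6*(0)*conj(1)]
      = (1/24)[(12) + (-12) + (0) + (0) + (0)] = 0/24 = 0
  <chi_rho, chi_2> = (1/24)[1*(12)*conj(1) + 6*(-2)*conj(-1) + 3*(0)*conj(1) + 8*(0)*conj(1) + 6*(0)*conj(-1)]
      = (1/24)[(12) + (12) + (0) + (0) + (0)] = 24/24 = 1
  <chi_rho, chi_3> = (1/24)[1*(12)*conj(2) + 6*(-2)*conj(0) + 3*(0)*conj(2) + 8*(0)*conj(-1) + 6*(0)*conj(0)]
      = (1/24)[(24) + (0) + (0) + (0) + (0)] = 24/24 = 1
  <chi_rho, chi_4> = (1/24)[1*(12)*conj(3) + 6*(-2)*conj(1) + 3*(0)*conj(-1) + 8*(0)*conj(0) + 6*(0)*conj(-1)]
      = (1/24)[(36) + (-12) + (0) + (0) + (0)] = 24/24 = 1
  <chi_rho, chi_5> = (1/24)[1*(12)*conj(3) + 6*(-2)*conj(-1) + 3*(0)*conj(-1) + 8*(0)*conj(0) + 6*(0)*conj(1)]
      = (1/24)[(36) + (12) + (0) + (0) + (0)] = 48/24 = 2
Dimension check: dim(rho) = sum (mult * dim) = 0*1 + 1*1 + 1*2 + 1*3 + 2*3 = 12 = chi_rho(e) = 12.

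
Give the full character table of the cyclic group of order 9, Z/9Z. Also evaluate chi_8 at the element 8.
Character table of Z/9Z (irreps indexed chi_0,...,chi_8 with chi_k(m) = zeta_9^(k*m), zeta_9 = exp(2*pi*i/9)):
  irrep \ class  {0} (size 1)  {1} (size 1)    {2} (size 1)    {3} (size 1)    {4} (size 1)    {5} (size 1)    {6} (size 1)    {7} (size 1)    {8} (size 1)  
  chi_0          1             1               1               1               1               1               1               1               1             
  chi_1          1             exp(2*I*pi/9)   exp(4*I*pi/9)   exp(2*I*pi/3)   exp(8*I*pi/9)   exp(-8*I*pi/9)  exp(-2*I*pi/3)  exp(-4*I*pi/9)  exp(-2*I*pi/9)
  chi_2          1             exp(4*I*pi/9)   exp(8*I*pi/9)   exp(-2*I*pi/3)  exp(-2*I*pi/9)  exp(2*I*pi/9)   exp(2*I*pi/3)   exp(-8*I*pi/9)  exp(-4*I*pi/9)
  chi_3          1             exp(2*I*pi/3)   exp(-2*I*pi/3)  1               exp(2*I*pi/3)   exp(-2*I*pi/3)  1               exp(2*I*pi/3)   exp(-2*I*pi/3)
  chi_4          1             exp(8*I*pi/9)   exp(-2*I*pi/9)  exp(2*I*pi/3)   exp(-4*I*pi/9)  exp(4*I*pi/9)   exp(-2*I*pi/3)  exp(2*I*pi/9)   exp(-8*I*pi/9)
  chi_5          1             exp(-8*I*pi/9)  exp(2*I*pi/9)   exp(-2*I*pi/3)  exp(4*I*pi/9)   exp(-4*I*pi/9)  exp(2*I*pi/3)   exp(-2*I*pi/9)  exp(8*I*pi/9) 
  chi_6          1             exp(-2*I*pi/3)  exp(2*I*pi/3)   1               exp(-2*I*pi/3)  exp(2*I*pi/3)   1               exp(-2*I*pi/3)  exp(2*I*pi/3) 
  chi_7          1             exp(-4*I*pi/9)  exp(-8*I*pi/9)  exp(2*I*pi/3)   exp(2*I*pi/9)   exp(-2*I*pi/9)  exp(-2*I*pi/3)  exp(8*I*pi/9)   exp(4*I*pi/9) 
  chi_8          1             exp(-2*I*pi/9)  exp(-4*I*pi/9)  exp(-2*I*pi/3)  exp(-8*I*pi/9)  exp(8*I*pi/9)   exp(2*I*pi/3)   exp(4*I*pi/9)   exp(2*I*pi/9) 

Spot check: chi_8(8) = zeta_9^(8*8) = zeta_9^64 = exp(2*I*pi/9).

Working: Z/9Z is abelian, so all 9 irreducible complex representations are 1-dimensional. They are given by chi_k(m) = zeta_9^(k*m) for k = 0,...,8. Row orthogonality: sum_m chi_k(m) conj(chi_l(m)) = 9 * [k = l].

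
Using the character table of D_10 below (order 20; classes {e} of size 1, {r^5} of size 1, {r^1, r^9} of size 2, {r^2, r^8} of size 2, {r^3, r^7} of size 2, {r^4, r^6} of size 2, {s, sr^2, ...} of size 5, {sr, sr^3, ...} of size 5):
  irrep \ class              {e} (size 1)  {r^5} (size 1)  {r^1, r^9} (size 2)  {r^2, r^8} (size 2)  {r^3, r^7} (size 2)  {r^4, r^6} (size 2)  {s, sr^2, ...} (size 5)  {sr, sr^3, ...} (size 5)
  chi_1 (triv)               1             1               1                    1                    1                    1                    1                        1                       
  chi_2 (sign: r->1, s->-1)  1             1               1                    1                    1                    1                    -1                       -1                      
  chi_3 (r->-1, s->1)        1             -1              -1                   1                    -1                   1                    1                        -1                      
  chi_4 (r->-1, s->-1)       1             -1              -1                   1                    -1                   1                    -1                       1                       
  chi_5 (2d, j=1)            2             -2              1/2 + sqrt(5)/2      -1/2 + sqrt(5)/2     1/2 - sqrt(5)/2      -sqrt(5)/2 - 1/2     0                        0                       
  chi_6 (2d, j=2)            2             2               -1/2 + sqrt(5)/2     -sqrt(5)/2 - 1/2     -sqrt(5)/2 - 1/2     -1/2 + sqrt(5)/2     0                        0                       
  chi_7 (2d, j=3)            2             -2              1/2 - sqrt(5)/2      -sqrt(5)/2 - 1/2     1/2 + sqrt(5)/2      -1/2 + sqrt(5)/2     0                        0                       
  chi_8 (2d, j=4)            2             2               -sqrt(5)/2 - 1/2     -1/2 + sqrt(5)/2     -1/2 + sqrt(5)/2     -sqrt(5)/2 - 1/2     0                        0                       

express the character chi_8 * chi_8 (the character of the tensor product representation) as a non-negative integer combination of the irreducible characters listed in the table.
chi_8 tensor chi_8 = chi_1 + chi_2 + chi_6 (all other irreducibles have multiplicity 0).

The character of a tensor product is the pointwise product (chi_8 * chi_8)(C) = chi_8(C) * chi_8(C):
  {e}: (2)*(2), {r^5}: (2)*(2), {r^1, r^9}: (-sqrt(5)/2 - 1/2)*(-sqrt(5)/2 - 1/2), {r^2, r^8}: (-1/2 + sqrt(5)/2)*(-1/2 + sqrt(5)/2), {r^3, r^7}: (-1/2 + sqrt(5)/2)*(-1/2 + sqrt(5)/2), {r^4, r^6}: (-sqrt(5)/2 - 1/2)*(-sqrt(5)/2 - 1/2), {s, sr^2, ...}: (0)*(0), {sr, sr^3, ...}: (0)*(0)
so (chi_8 * chi_8) takes values
  {e} -> 4, {r^5} -> 4, {r^1, r^9} -> sqrt(5)/2 + 3/2, {r^2, r^8} -> 3/2 - sqrt(5)/2, {r^3, r^7} -> 3/2 - sqrt(5)/2, {r^4, r^6} -> sqrt(5)/2 + 3/2, {s, sr^2, ...} -> 0, {sr, sr^3, ...} -> 0.
Now take the inner product of this character with each irreducible chi from the table, <chi_8*chi_8, chi> = (1/20) sum_C |C| (chi_8*chi_8)(C) conj(chi(C)):
  <chi_8*chi_8, chi_1> = (1/20)[1*(4)*conj(1) + 1*(4)*conj(1) + 2*(sqrt(5)/2 + 3/2)*conj(1) + 2*(3/2 - sqrt(5)/2)*conj(1) + 2*(3/2 - sqrt(5)/2)*conj(1) + 2*(sqrt(5)/2 + 3/2)*conj(1) + 5*(0)*conj(1) + 5*(0)*conj(1)]
      = (1/20)[(4) + (4) + (sqrt(5) + 3) + (3 - sqrt(5)) + (3 - sqrt(5)) + (sqrt(5) + 3) + (0) + (0)] = 20/20 = 1
  <chi_8*chi_8, chi_2> = (1/20)[1*(4)*conj(1) + 1*(4)*conj(1) + 2*(sqrt(5)/2 + 3/2)*conj(1) + 2*(3/2 - sqrt(5)/2)*conj(1) + 2*(3/2 - sqrt(5)/2)*conj(1) + 2*(sqrt(5)/2 + 3/2)*conj(1) + 5*(0)*conj(-1) + 5*(0)*conj(-1)]
      = (1/20)[(4) + (4) + (sqrt(5) + 3) + (3 - sqrt(5)) + (3 - sqrt(5)) + (sqrt(5) + 3) + (0) + (0)] = 20/20 = 1
  <chi_8*chi_8, chi_3> = (1/20)[1*(4)*conj(1) + 1*(4)*conj(-1) + 2*(sqrt(5)/2 + 3/2)*conj(-1) + 2*(3/2 - sqrt(5)/2)*conj(1) + 2*(3/2 - sqrt(5)/2)*conj(-1) + 2*(sqrt(5)/2 + 3/2)*conj(1) + 5*(0)*conj(1) + 5*(0)*conj(-1)]
      = (1/20)[(4) + (-4) + (-3 - sqrt(5)) + (3 - sqrt(5)) + (-3 + sqrt(5)) + (sqrt(5) + 3) + (0) + (0)] = 0/20 = 0
  <chi_8*chi_8, chi_4> = (1/20)[1*(4)*conj(1) + 1*(4)*conj(-1) + 2*(sqrt(5)/2 + 3/2)*conj(-1) + 2*(3/2 - sqrt(5)/2)*conj(1) + 2*(3/2 - sqrt(5)/2)*conj(-1) + 2*(sqrt(5)/2 + 3/2)*conj(1) + 5*(0)*conj(-1) + 5*(0)*conj(1)]
      = (1/20)[(4) + (-4) + (-3 - sqrt(5)) + (3 - sqrt(5)) + (-3 + sqrt(5)) + (sqrt(5) + 3) + (0) + (0)] = 0/20 = 0
  <chi_8*chi_8, chi_5> = (1/20)[1*(4)*conj(2) + 1*(4)*conj(-2) + 2*(sqrt(5)/2 + 3/2)*conj(1/2 + sqrt(5)/2) + 2*(3/2 - sqrt(5)/2)*conj(-1/2 + sqrt(5)/2) + 2*(3/2 - sqrt(5)/2)*conj(1/2 - sqrt(5)/2) + 2*(sqrt(5)/2 + 3/2)*conj(-sqrt(5)/2 - 1/2) + 5*(0)*conj(0) + 5*(0)*conj(0)]
      = (1/20)[(8) + (-8) + (4 + 2*sqrt(5)) + (-4 + 2*sqrt(5)) + (4 - 2*sqrt(5)) + (-2*sqrt(5) - 4) + (0) + (0)] = 0/20 = 0
  <chi_8*chi_8, chi_6> = (1/20)[1*(4)*conj(2) + 1*(4)*conj(2) + 2*(sqrt(5)/2 + 3/2)*conj(-1/2 + sqrt(5)/2) + 2*(3/2 - sqrt(5)/2)*conj(-sqrt(5)/2 - 1/2) + 2*(3/2 - sqrt(5)/2)*conj(-sqrt(5)/2 - 1/2) + 2*(sqrt(5)/2 + 3/2)*conj(-1/2 + sqrt(5)/2) + 5*(0)*conj(0) + 5*(0)*conj(0)]
      = (1/20)[(8) + (8) + (1 + sqrt(5)) + (1 - sqrt(5)) + (1 - sqrt(5)) + (1 + sqrt(5)) + (0) + (0)] = 20/20 = 1
  <chi_8*chi_8, chi_7> = (1/20)[1*(4)*conj(2) + 1*(4)*conj(-2) + 2*(sqrt(5)/2 + 3/2)*conj(1/2 - sqrt(5)/2) + 2*(3/2 - sqrt(5)/2)*conj(-sqrt(5)/2 - 1/2) + 2*(3/2 - sqrt(5)/2)*conj(1/2 + sqrt(5)/2) + 2*(sqrt(5)/2 + 3/2)*conj(-1/2 + sqrt(5)/2) + 5*(0)*conj(0) + 5*(0)*conj(0)]
      = (1/20)[(8) + (-8) + (-sqrt(5) - 1) + (1 - sqrt(5)) + (-1 + sqrt(5)) + (1 + sqrt(5)) + (0) + (0)] = 0/20 = 0
  <chi_8*chi_8, chi_8> = (1/20)[1*(4)*conj(2) + 1*(4)*conj(2) + 2*(sqrt(5)/2 + 3/2)*conj(-sqrt(5)/2 - 1/2) + 2*(3/2 - sqrt(5)/2)*conj(-1/2 + sqrt(5)/2) + 2*(3/2 - sqrt(5)/2)*conj(-1/2 + sqrt(5)/2) + 2*(sqrt(5)/2 + 3/2)*conj(-sqrt(5)/2 - 1/2) + 5*(0)*conj(0) + 5*(0)*conj(0)]
      = (1/20)[(8) + (8) + (-2*sqrt(5) - 4) + (-4 + 2*sqrt(5)) + (-4 + 2*sqrt(5)) + (-2*sqrt(5) - 4) + (0) + (0)] = 0/20 = 0
Hence the multiplicities are chi_1: 1, chi_2: 1, chi_6: 1. Dimension check: dim(chi_8)*dim(chi_8) = 2*2 = 4 and sum (mult * dim) = 1*1 + 1*1 + 1*2 = 4.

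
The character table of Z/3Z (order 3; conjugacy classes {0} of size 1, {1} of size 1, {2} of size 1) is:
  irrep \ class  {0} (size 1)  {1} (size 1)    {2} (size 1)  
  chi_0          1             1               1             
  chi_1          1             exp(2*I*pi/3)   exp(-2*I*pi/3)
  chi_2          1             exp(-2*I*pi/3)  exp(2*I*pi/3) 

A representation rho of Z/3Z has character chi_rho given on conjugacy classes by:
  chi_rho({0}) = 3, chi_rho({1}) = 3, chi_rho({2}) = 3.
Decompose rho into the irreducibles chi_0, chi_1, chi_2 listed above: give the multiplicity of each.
Multiplicities: chi_0: 3, chi_1: 0, chi_2: 0.

Details: Use <chi_rho, chi> = (1/|G|) sum_C |C| * chi_rho(C) * conj(chi(C)) with |G| = 3 for each irreducible chi in the table:
  <chi_rho, chi_0> = (1/3)[1*(3)*conj(1) + 1*(3)*conj(1) + 1*(3)*conj(1)]
      = (1/3)[(3) + (3) + (3)] = 9/3 = 3
  <chi_rho, chi_1> = (1/3)[1*(3)*conj(1) + 1*(3)*conj(exp(2*I*pi/3)) + 1*(3)*conj(exp(-2*I*pi/3))]
      = (1/3)[(3) + (3*exp(-2*I*pi/3)) + (3*exp(2*I*pi/3))] = 0/3 = 0
  <chi_rho, chi_2> = (1/3)[1*(3)*conj(1) + 1*(3)*conj(exp(-2*I*pi/3)) + 1*(3)*conj(exp(2*I*pi/3))]
      = (1/3)[(3) + (3*exp(2*I*pi/3)) + (3*exp(-2*I*pi/3))] = 0/3 = 0
(Exp terms are combined using exp(i*s)*conj(exp(i*t)) = exp(i*(s-t)), and sums of them are collapsed using the identity that for every m > 1 the m distinct m-th roots of unity sum to 0, e.g. 1 + exp(2*I*pi/3) + exp(-2*I*pi/3) = 0.)
Dimension check: dim(rho) = sum (mult * dim) = 3*1 + 0*1 + 0*1 = 3 = chi_rho(e) = 3.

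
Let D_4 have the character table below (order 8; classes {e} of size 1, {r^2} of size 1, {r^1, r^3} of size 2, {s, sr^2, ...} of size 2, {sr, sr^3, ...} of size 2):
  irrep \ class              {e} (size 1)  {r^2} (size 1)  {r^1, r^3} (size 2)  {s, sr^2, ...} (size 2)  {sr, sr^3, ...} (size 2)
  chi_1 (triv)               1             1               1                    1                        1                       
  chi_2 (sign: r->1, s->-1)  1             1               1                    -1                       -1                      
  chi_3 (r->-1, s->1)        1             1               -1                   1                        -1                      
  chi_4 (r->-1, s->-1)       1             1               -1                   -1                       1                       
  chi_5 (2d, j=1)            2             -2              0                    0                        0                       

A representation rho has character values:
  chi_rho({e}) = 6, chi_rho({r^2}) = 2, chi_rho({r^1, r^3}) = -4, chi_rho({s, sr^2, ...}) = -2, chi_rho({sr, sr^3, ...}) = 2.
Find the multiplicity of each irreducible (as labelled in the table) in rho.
Multiplicities: chi_1: 0, chi_2: 0, chi_3: 1, chi_4: 3, chi_5: 1.

Argument: Use <chi_rho, chi> = (1/|G|) sum_C |C| * chi_rho(C) * conj(chi(C)) with |G| = 8 for each irreducible chi in the table:
  <chi_rho, chi_1> = (1/8)[1*(6)*conj(1) + 1*(2)*conj(1) + 2*(-4)*conj(1) + 2*(-2)*conj(1) + 2*(2)*conj(1)]
      = (1/8)[(6) + (2) + (-8) + (-4) + (4)] = 0/8 = 0
  <chi_rho, chi_2> = (1/8)[1*(6)*conj(1) + 1*(2)*conj(1) + 2*(-4)*conj(1) + 2*(-2)*conj(-1) + 2*(2)*conj(-1)]
      = (1/8)[(6) + (2) + (-8) + (4) + (-4)] = 0/8 = 0
  <chi_rho, chi_3> = (1/8)[1*(6)*conj(1) + 1*(2)*conj(1) + 2*(-4)*conj(-1) + 2*(-2)*conj(1) + 2*(2)*conj(-1)]
      = (1/8)[(6) + (2) + (8) + (-4) + (-4)] = 8/8 = 1
  <chi_rho, chi_4> = (1/8)[1*(6)*conj(1) + 1*(2)*conj(1) + 2*(-4)*conj(-1) + 2*(-2)*conj(-1) + 2*(2)*conj(1)]
      = (1/8)[(6) + (2) + (8) + (4) + (4)] = 24/8 = 3
  <chi_rho, chi_5> = (1/8)[1*(6)*conj(2) + 1*(2)*conj(-2) + 2*(-4)*conj(0) + 2*(-2)*conj(0) + 2*(2)*conj(0)]
      = (1/8)[(12) + (-4) + (0) + (0) + (0)] = 8/8 = 1
Dimension check: dim(rho) = sum (mult * dim) = 0*1 + 0*1 + 1*1 + 3*1 + 1*2 = 6 = chi_rho(e) = 6.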